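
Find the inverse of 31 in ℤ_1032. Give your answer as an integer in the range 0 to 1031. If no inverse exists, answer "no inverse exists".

799

Apply the Euclidean algorithm to 1032 and 31:
1032 = 33*31 + 9
31 = 3*9 + 4
9 = 2*4 + 1
4 = 4*1 + 0
gcd = 1, so the inverse exists. Back-substitute:
1 = 9 − 2·4
1 = −2·31 + 7·9
1 = 7·1032 − 233·31
So 31·(-233) ≡ 1 (mod 1032), and -233 ≡ 799 (mod 1032).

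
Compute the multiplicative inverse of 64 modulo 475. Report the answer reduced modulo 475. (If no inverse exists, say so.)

334

Apply the Euclidean algorithm to 475 and 64:
475 = 7·64 + 27
64 = 2·27 + 10
27 = 2·10 + 7
10 = 1·7 + 3
7 = 2·3 + 1
3 = 3·1 + 0
Since gcd(64, 475) = 1, back-substitute to write 1 as a combination:
1 = 7 − 2·3
1 = −2·10 + 3·7
1 = 3·27 − 8·10
1 = −8·64 + 19·27
1 = 19·475 − 141·64
Hence 64⁻¹ ≡ -141 ≡ 334 (mod 475).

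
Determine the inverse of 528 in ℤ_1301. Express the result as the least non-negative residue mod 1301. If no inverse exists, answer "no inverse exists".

Extended Euclidean algorithm:
1301 = 2*528 + 245
528 = 2*245 + 38
245 = 6*38 + 17
38 = 2*17 + 4
17 = 4*4 + 1
4 = 4*1 + 0
The gcd is 1. Working backward:
1 = 17 − 4·4
1 = −4·38 + 9·17
1 = 9·245 − 58·38
1 = −58·528 + 125·245
1 = 125·1301 − 308·528
Thus 528·(-308) ≡ 1 (mod 1301); reducing, -308 mod 1301 = 993.

993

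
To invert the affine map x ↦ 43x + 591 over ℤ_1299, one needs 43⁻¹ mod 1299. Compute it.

Apply the Euclidean algorithm to 1299 and 43:
1299 = 30·43 + 9
43 = 4·9 + 7
9 = 1·7 + 2
7 = 3·2 + 1
2 = 2·1 + 0
Since gcd(43, 1299) = 1, back-substitute to write 1 as a combination:
1 = 7 − 3·2
1 = −3·9 + 4·7
1 = 4·43 − 19·9
1 = −19·1299 + 574·43
So 43·574 ≡ 1 (mod 1299).

574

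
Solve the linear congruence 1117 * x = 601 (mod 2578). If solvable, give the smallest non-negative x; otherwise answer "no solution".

1293

First find gcd(1117, 2578):
2578 = 2·1117 + 344
1117 = 3·344 + 85
344 = 4·85 + 4
85 = 21·4 + 1
4 = 4·1 + 0
gcd = 1, so a unique solution mod 2578 exists.
Back-substitute for the Bézout coefficients:
1 = 85 − 21·4
1 = −21·344 + 85·85
1 = 85·1117 − 276·344
1 = −276·2578 + 637·1117
So 1117·(637) ≡ 1 (mod 2578), giving 1117⁻¹ ≡ 637.
x ≡ 1117⁻¹·601 ≡ 637·601 ≡ 1293 (mod 2578).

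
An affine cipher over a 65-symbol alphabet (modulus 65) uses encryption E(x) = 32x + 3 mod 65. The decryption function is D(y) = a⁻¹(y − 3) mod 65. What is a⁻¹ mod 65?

Run Euclid on (65, 32):
65 = 2*32 + 1
32 = 32*1 + 0
Since gcd(32, 65) = 1, back-substitute to write 1 as a combination:
1 = 65 − 2·32
So 32·(-2) ≡ 1 (mod 65), and -2 ≡ 63 (mod 65).

63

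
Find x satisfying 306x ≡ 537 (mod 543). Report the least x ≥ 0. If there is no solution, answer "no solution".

First find gcd(306, 543):
543 = 1×306 + 237
306 = 1×237 + 69
237 = 3×69 + 30
69 = 2×30 + 9
30 = 3×9 + 3
9 = 3×3 + 0
gcd = 3 and 3 | 537, so solutions exist. Divide through by 3: 102x ≡ 179 (mod 181).
Now find 102⁻¹ mod 181:
181 = 1×102 + 79
102 = 1×79 + 23
79 = 3×23 + 10
23 = 2×10 + 3
10 = 3×3 + 1
3 = 3×1 + 0
Back-substitute:
1 = 10 − 3·3
1 = −3·23 + 7·10
1 = 7·79 − 24·23
1 = −24·102 + 31·79
1 = 31·181 − 55·102
So 102·(-55) ≡ 1 (mod 181), i.e. 102⁻¹ ≡ 126.
Then x ≡ 126·179 ≡ 110 (mod 181); the smallest non-negative solution is x = 110.

110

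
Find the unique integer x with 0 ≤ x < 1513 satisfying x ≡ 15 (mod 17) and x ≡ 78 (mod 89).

1324

Write x = 15 + 17·k. Then 17·k ≡ 78 − 15 ≡ 63 (mod 89).
Need 17⁻¹ mod 89. Extended Euclid on (89, 17):
89 = 5·17 + 4
17 = 4·4 + 1
4 = 4·1 + 0
Back-substitute:
1 = 17 − 4·4
1 = −4·89 + 21·17
17⁻¹ ≡ 21 (mod 89), so k ≡ 21·63 ≡ 77 (mod 89).
x = 15 + 17·77 = 1324.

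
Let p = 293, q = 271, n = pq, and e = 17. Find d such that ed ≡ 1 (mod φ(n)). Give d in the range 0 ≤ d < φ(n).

13913

φ(n) = (p−1)(q−1) = 292·270 = 78840.
Need d with 17·d ≡ 1 (mod 78840). Apply the extended Euclidean algorithm:
78840 = 4637*17 + 11
17 = 1*11 + 6
11 = 1*6 + 5
6 = 1*5 + 1
5 = 5*1 + 0
Back-substitute:
1 = 6 − 5
1 = −11 + 2·6
1 = 2·17 − 3·11
1 = −3·78840 + 13913·17
So 17·13913 ≡ 1 (mod 78840), hence d = 13913.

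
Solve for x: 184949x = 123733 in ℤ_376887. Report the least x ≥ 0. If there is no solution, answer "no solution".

75191

First find gcd(184949, 376887):
376887 = 2·184949 + 6989
184949 = 26·6989 + 3235
6989 = 2·3235 + 519
3235 = 6·519 + 121
519 = 4·121 + 35
121 = 3·35 + 16
35 = 2·16 + 3
16 = 5·3 + 1
3 = 3·1 + 0
gcd = 1, so a unique solution mod 376887 exists.
Back-substitute for the Bézout coefficients:
1 = 16 − 5·3
1 = −5·35 + 11·16
1 = 11·121 − 38·35
1 = −38·519 + 163·121
1 = 163·3235 − 1016·519
1 = −1016·6989 + 2195·3235
1 = 2195·184949 − 58086·6989
1 = −58086·376887 + 118367·184949
So 184949·(118367) ≡ 1 (mod 376887), giving 184949⁻¹ ≡ 118367.
x ≡ 184949⁻¹·123733 ≡ 118367·123733 ≡ 75191 (mod 376887).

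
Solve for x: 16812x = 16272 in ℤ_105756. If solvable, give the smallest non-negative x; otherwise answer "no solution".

6606

First find gcd(16812, 105756):
105756 = 6·16812 + 4884
16812 = 3·4884 + 2160
4884 = 2·2160 + 564
2160 = 3·564 + 468
564 = 1·468 + 96
468 = 4·96 + 84
96 = 1·84 + 12
84 = 7·12 + 0
gcd = 12 and 12 | 16272, so solutions exist. Divide through by 12: 1401x ≡ 1356 (mod 8813).
Now find 1401⁻¹ mod 8813:
8813 = 6·1401 + 407
1401 = 3·407 + 180
407 = 2·180 + 47
180 = 3·47 + 39
47 = 1·39 + 8
39 = 4·8 + 7
8 = 1·7 + 1
7 = 7·1 + 0
Back-substitute:
1 = 8 − 7
1 = −39 + 5·8
1 = 5·47 − 6·39
1 = −6·180 + 23·47
1 = 23·407 − 52·180
1 = −52·1401 + 179·407
1 = 179·8813 − 1126·1401
So 1401·(-1126) ≡ 1 (mod 8813), i.e. 1401⁻¹ ≡ 7687.
Then x ≡ 7687·1356 ≡ 6606 (mod 8813); the smallest non-negative solution is x = 6606.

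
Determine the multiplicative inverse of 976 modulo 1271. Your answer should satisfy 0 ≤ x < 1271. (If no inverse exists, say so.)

866

gcd(1271, 976) by repeated division:
1271 = 1·976 + 295
976 = 3·295 + 91
295 = 3·91 + 22
91 = 4·22 + 3
22 = 7·3 + 1
3 = 3·1 + 0
Since gcd(976, 1271) = 1, back-substitute to write 1 as a combination:
1 = 22 − 7·3
1 = −7·91 + 29·22
1 = 29·295 − 94·91
1 = −94·976 + 311·295
1 = 311·1271 − 405·976
Thus 976·(-405) ≡ 1 (mod 1271); reducing, -405 mod 1271 = 866.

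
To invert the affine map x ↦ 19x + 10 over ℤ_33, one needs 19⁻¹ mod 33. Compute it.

Apply the Euclidean algorithm to 33 and 19:
33 = 1·19 + 14
19 = 1·14 + 5
14 = 2·5 + 4
5 = 1·4 + 1
4 = 4·1 + 0
gcd = 1, so the inverse exists. Back-substitute:
1 = 5 − 4
1 = −14 + 3·5
1 = 3·19 − 4·14
1 = −4·33 + 7·19
So 19·7 ≡ 1 (mod 33).

7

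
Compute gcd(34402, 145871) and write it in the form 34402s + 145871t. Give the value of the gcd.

1

Repeated division:
145871 = 4*34402 + 8263
34402 = 4*8263 + 1350
8263 = 6*1350 + 163
1350 = 8*163 + 46
163 = 3*46 + 25
46 = 1*25 + 21
25 = 1*21 + 4
21 = 5*4 + 1
4 = 4*1 + 0
gcd(34402, 145871) = 1.
Working backward:
1 = 21 − 5·4
1 = −5·25 + 6·21
1 = 6·46 − 11·25
1 = −11·163 + 39·46
1 = 39·1350 − 323·163
1 = −323·8263 + 1977·1350
1 = 1977·34402 − 8231·8263
1 = −8231·145871 + 34901·34402
So 1 = (-8231)·145871 + (34901)·34402.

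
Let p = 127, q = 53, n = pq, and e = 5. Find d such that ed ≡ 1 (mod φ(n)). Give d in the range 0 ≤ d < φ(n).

2621

φ(n) = (p−1)(q−1) = 126·52 = 6552.
Need d with 5·d ≡ 1 (mod 6552). Apply the extended Euclidean algorithm:
6552 = 1310×5 + 2
5 = 2×2 + 1
2 = 2×1 + 0
Back-substitute:
1 = 5 − 2·2
1 = −2·6552 + 2621·5
So 5·2621 ≡ 1 (mod 6552), hence d = 2621.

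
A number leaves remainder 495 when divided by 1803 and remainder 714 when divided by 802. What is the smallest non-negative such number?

460260

Write x = 495 + 1803·k. Then 1803·k ≡ 714 − 495 ≡ 219 (mod 802).
Need 1803⁻¹ mod 802. Extended Euclid on (802, 199):
802 = 4·199 + 6
199 = 33·6 + 1
6 = 6·1 + 0
Back-substitute:
1 = 199 − 33·6
1 = −33·802 + 133·199
1803⁻¹ ≡ 133 (mod 802), so k ≡ 133·219 ≡ 255 (mod 802).
x = 495 + 1803·255 = 460260.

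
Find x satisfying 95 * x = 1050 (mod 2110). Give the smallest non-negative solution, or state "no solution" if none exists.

First find gcd(95, 2110):
2110 = 22×95 + 20
95 = 4×20 + 15
20 = 1×15 + 5
15 = 3×5 + 0
gcd = 5 and 5 | 1050, so solutions exist. Divide through by 5: 19x ≡ 210 (mod 422).
Now find 19⁻¹ mod 422:
422 = 22×19 + 4
19 = 4×4 + 3
4 = 1×3 + 1
3 = 3×1 + 0
Back-substitute:
1 = 4 − 3
1 = −19 + 5·4
1 = 5·422 − 111·19
So 19·(-111) ≡ 1 (mod 422), i.e. 19⁻¹ ≡ 311.
Then x ≡ 311·210 ≡ 322 (mod 422); the smallest non-negative solution is x = 322.

322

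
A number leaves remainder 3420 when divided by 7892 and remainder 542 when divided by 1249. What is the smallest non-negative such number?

Write x = 3420 + 7892·k. Then 7892·k ≡ 542 − 3420 ≡ 869 (mod 1249).
Need 7892⁻¹ mod 1249. Extended Euclid on (1249, 398):
1249 = 3*398 + 55
398 = 7*55 + 13
55 = 4*13 + 3
13 = 4*3 + 1
3 = 3*1 + 0
Back-substitute:
1 = 13 − 4·3
1 = −4·55 + 17·13
1 = 17·398 − 123·55
1 = −123·1249 + 386·398
7892⁻¹ ≡ 386 (mod 1249), so k ≡ 386·869 ≡ 702 (mod 1249).
x = 3420 + 7892·702 = 5543604.

5543604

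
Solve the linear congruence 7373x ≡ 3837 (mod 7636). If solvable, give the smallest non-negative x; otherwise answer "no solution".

7273

First find gcd(7373, 7636):
7636 = 1×7373 + 263
7373 = 28×263 + 9
263 = 29×9 + 2
9 = 4×2 + 1
2 = 2×1 + 0
gcd = 1, so a unique solution mod 7636 exists.
Back-substitute for the Bézout coefficients:
1 = 9 − 4·2
1 = −4·263 + 117·9
1 = 117·7373 − 3280·263
1 = −3280·7636 + 3397·7373
So 7373·(3397) ≡ 1 (mod 7636), giving 7373⁻¹ ≡ 3397.
x ≡ 7373⁻¹·3837 ≡ 3397·3837 ≡ 7273 (mod 7636).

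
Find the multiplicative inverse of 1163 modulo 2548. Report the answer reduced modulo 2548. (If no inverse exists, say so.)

Extended Euclidean algorithm:
2548 = 2·1163 + 222
1163 = 5·222 + 53
222 = 4·53 + 10
53 = 5·10 + 3
10 = 3·3 + 1
3 = 3·1 + 0
Since gcd(1163, 2548) = 1, back-substitute to write 1 as a combination:
1 = 10 − 3·3
1 = −3·53 + 16·10
1 = 16·222 − 67·53
1 = −67·1163 + 351·222
1 = 351·2548 − 769·1163
Thus 1163·(-769) ≡ 1 (mod 2548); reducing, -769 mod 2548 = 1779.

1779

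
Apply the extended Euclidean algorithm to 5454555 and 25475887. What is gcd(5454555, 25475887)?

1

Apply Euclid's algorithm to 25475887 and 5454555:
25475887 = 4×5454555 + 3657667
5454555 = 1×3657667 + 1796888
3657667 = 2×1796888 + 63891
1796888 = 28×63891 + 7940
63891 = 8×7940 + 371
7940 = 21×371 + 149
371 = 2×149 + 73
149 = 2×73 + 3
73 = 24×3 + 1
3 = 3×1 + 0
gcd(5454555, 25475887) = 1.
Express as a combination:
1 = 73 − 24·3
1 = −24·149 + 49·73
1 = 49·371 − 122·149
1 = −122·7940 + 2611·371
1 = 2611·63891 − 21010·7940
1 = −21010·1796888 + 590891·63891
1 = 590891·3657667 − 1202792·1796888
1 = −1202792·5454555 + 1793683·3657667
1 = 1793683·25475887 − 8377524·5454555
So 1 = (1793683)·25475887 + (-8377524)·5454555.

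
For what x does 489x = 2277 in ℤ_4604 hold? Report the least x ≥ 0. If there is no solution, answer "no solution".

First find gcd(489, 4604):
4604 = 9×489 + 203
489 = 2×203 + 83
203 = 2×83 + 37
83 = 2×37 + 9
37 = 4×9 + 1
9 = 9×1 + 0
gcd = 1, so a unique solution mod 4604 exists.
Back-substitute for the Bézout coefficients:
1 = 37 − 4·9
1 = −4·83 + 9·37
1 = 9·203 − 22·83
1 = −22·489 + 53·203
1 = 53·4604 − 499·489
So 489·(-499) ≡ 1 (mod 4604), giving 489⁻¹ ≡ 4105.
x ≡ 489⁻¹·2277 ≡ 4105·2277 ≡ 965 (mod 4604).

965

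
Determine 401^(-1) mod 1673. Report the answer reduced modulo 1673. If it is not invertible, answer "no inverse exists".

Extended Euclidean algorithm:
1673 = 4*401 + 69
401 = 5*69 + 56
69 = 1*56 + 13
56 = 4*13 + 4
13 = 3*4 + 1
4 = 4*1 + 0
The gcd is 1. Working backward:
1 = 13 − 3·4
1 = −3·56 + 13·13
1 = 13·69 − 16·56
1 = −16·401 + 93·69
1 = 93·1673 − 388·401
So 401·(-388) ≡ 1 (mod 1673), and -388 ≡ 1285 (mod 1673).

1285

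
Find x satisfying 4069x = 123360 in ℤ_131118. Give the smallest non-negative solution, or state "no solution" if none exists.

no solution

gcd(4069, 131118):
131118 = 32×4069 + 910
4069 = 4×910 + 429
910 = 2×429 + 52
429 = 8×52 + 13
52 = 4×13 + 0
gcd = 13, but 13 ∤ 123360, so the congruence has no solution.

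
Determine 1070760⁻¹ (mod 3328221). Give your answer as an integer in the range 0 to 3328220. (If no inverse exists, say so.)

Euclidean algorithm on 3328221, 1070760:
3328221 = 3·1070760 + 115941
1070760 = 9·115941 + 27291
115941 = 4·27291 + 6777
27291 = 4·6777 + 183
6777 = 37·183 + 6
183 = 30·6 + 3
6 = 2·3 + 0
Since gcd = 3 > 1, 1070760 is not a unit mod 3328221.

no inverse exists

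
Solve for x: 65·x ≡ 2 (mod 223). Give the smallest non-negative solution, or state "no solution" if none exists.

175

First find gcd(65, 223):
223 = 3·65 + 28
65 = 2·28 + 9
28 = 3·9 + 1
9 = 9·1 + 0
gcd = 1, so a unique solution mod 223 exists.
Back-substitute for the Bézout coefficients:
1 = 28 − 3·9
1 = −3·65 + 7·28
1 = 7·223 − 24·65
So 65·(-24) ≡ 1 (mod 223), giving 65⁻¹ ≡ 199.
x ≡ 65⁻¹·2 ≡ 199·2 ≡ 175 (mod 223).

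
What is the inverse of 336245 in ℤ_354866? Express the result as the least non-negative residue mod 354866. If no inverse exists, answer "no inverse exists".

86139

Run Euclid on (354866, 336245):
354866 = 1·336245 + 18621
336245 = 18·18621 + 1067
18621 = 17·1067 + 482
1067 = 2·482 + 103
482 = 4·103 + 70
103 = 1·70 + 33
70 = 2·33 + 4
33 = 8·4 + 1
4 = 4·1 + 0
gcd = 1, so the inverse exists. Back-substitute:
1 = 33 − 8·4
1 = −8·70 + 17·33
1 = 17·103 − 25·70
1 = −25·482 + 117·103
1 = 117·1067 − 259·482
1 = −259·18621 + 4520·1067
1 = 4520·336245 − 81619·18621
1 = −81619·354866 + 86139·336245
So 336245·86139 ≡ 1 (mod 354866).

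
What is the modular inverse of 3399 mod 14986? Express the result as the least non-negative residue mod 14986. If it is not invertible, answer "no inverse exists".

Extended Euclidean algorithm:
14986 = 4*3399 + 1390
3399 = 2*1390 + 619
1390 = 2*619 + 152
619 = 4*152 + 11
152 = 13*11 + 9
11 = 1*9 + 2
9 = 4*2 + 1
2 = 2*1 + 0
gcd = 1, so the inverse exists. Back-substitute:
1 = 9 − 4·2
1 = −4·11 + 5·9
1 = 5·152 − 69·11
1 = −69·619 + 281·152
1 = 281·1390 − 631·619
1 = −631·3399 + 1543·1390
1 = 1543·14986 − 6803·3399
So 3399·(-6803) ≡ 1 (mod 14986), and -6803 ≡ 8183 (mod 14986).

8183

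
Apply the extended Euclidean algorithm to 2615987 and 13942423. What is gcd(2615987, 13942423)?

Apply Euclid's algorithm to 13942423 and 2615987:
13942423 = 5·2615987 + 862488
2615987 = 3·862488 + 28523
862488 = 30·28523 + 6798
28523 = 4·6798 + 1331
6798 = 5·1331 + 143
1331 = 9·143 + 44
143 = 3·44 + 11
44 = 4·11 + 0
gcd(2615987, 13942423) = 11.
Back-substituting:
11 = 143 − 3·44
11 = −3·1331 + 28·143
11 = 28·6798 − 143·1331
11 = −143·28523 + 600·6798
11 = 600·862488 − 18143·28523
11 = −18143·2615987 + 55029·862488
11 = 55029·13942423 − 293288·2615987
So 11 = (55029)·13942423 + (-293288)·2615987.

11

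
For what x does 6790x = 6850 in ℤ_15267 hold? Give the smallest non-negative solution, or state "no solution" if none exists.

no solution

gcd(6790, 15267):
15267 = 2·6790 + 1687
6790 = 4·1687 + 42
1687 = 40·42 + 7
42 = 6·7 + 0
gcd = 7, but 7 ∤ 6850, so the congruence has no solution.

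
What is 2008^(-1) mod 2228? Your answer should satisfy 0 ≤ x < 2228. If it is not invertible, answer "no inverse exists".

Euclidean algorithm on 2228, 2008:
2228 = 1×2008 + 220
2008 = 9×220 + 28
220 = 7×28 + 24
28 = 1×24 + 4
24 = 6×4 + 0
The gcd is 4, not 1, hence no inverse exists.

no inverse exists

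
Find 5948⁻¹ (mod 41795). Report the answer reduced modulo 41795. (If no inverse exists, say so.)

36012

Apply the Euclidean algorithm to 41795 and 5948:
41795 = 7*5948 + 159
5948 = 37*159 + 65
159 = 2*65 + 29
65 = 2*29 + 7
29 = 4*7 + 1
7 = 7*1 + 0
The gcd is 1. Working backward:
1 = 29 − 4·7
1 = −4·65 + 9·29
1 = 9·159 − 22·65
1 = −22·5948 + 823·159
1 = 823·41795 − 5783·5948
Hence 5948⁻¹ ≡ -5783 ≡ 36012 (mod 41795).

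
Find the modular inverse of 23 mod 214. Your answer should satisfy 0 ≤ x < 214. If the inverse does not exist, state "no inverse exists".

121

Run Euclid on (214, 23):
214 = 9·23 + 7
23 = 3·7 + 2
7 = 3·2 + 1
2 = 2·1 + 0
gcd = 1, so the inverse exists. Back-substitute:
1 = 7 − 3·2
1 = −3·23 + 10·7
1 = 10·214 − 93·23
So 23·(-93) ≡ 1 (mod 214), and -93 ≡ 121 (mod 214).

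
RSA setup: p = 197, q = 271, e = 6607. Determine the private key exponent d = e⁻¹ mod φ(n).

φ(n) = (p−1)(q−1) = 196·270 = 52920.
Need d with 6607·d ≡ 1 (mod 52920). Apply the extended Euclidean algorithm:
52920 = 8·6607 + 64
6607 = 103·64 + 15
64 = 4·15 + 4
15 = 3·4 + 3
4 = 1·3 + 1
3 = 3·1 + 0
Back-substitute:
1 = 4 − 3
1 = −15 + 4·4
1 = 4·64 − 17·15
1 = −17·6607 + 1755·64
1 = 1755·52920 − 14057·6607
So 6607·(-14057) ≡ 1 (mod 52920), hence d ≡ -14057 ≡ 38863 (mod 52920).

38863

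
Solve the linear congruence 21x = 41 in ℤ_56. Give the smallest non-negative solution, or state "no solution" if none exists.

gcd(21, 56):
56 = 2*21 + 14
21 = 1*14 + 7
14 = 2*7 + 0
gcd = 7, but 7 ∤ 41, so the congruence has no solution.

no solution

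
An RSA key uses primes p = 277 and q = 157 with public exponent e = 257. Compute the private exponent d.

φ(n) = (p−1)(q−1) = 276·156 = 43056.
Need d with 257·d ≡ 1 (mod 43056). Apply the extended Euclidean algorithm:
43056 = 167·257 + 137
257 = 1·137 + 120
137 = 1·120 + 17
120 = 7·17 + 1
17 = 17·1 + 0
Back-substitute:
1 = 120 − 7·17
1 = −7·137 + 8·120
1 = 8·257 − 15·137
1 = −15·43056 + 2513·257
So 257·2513 ≡ 1 (mod 43056), hence d = 2513.

2513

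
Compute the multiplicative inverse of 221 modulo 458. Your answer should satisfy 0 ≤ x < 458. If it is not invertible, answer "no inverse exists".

gcd(458, 221) by repeated division:
458 = 2*221 + 16
221 = 13*16 + 13
16 = 1*13 + 3
13 = 4*3 + 1
3 = 3*1 + 0
The gcd is 1. Working backward:
1 = 13 − 4·3
1 = −4·16 + 5·13
1 = 5·221 − 69·16
1 = −69·458 + 143·221
So 221·143 ≡ 1 (mod 458).

143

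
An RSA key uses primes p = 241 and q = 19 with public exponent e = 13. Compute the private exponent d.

φ(n) = (p−1)(q−1) = 240·18 = 4320.
Need d with 13·d ≡ 1 (mod 4320). Apply the extended Euclidean algorithm:
4320 = 332*13 + 4
13 = 3*4 + 1
4 = 4*1 + 0
Back-substitute:
1 = 13 − 3·4
1 = −3·4320 + 997·13
So 13·997 ≡ 1 (mod 4320), hence d = 997.

997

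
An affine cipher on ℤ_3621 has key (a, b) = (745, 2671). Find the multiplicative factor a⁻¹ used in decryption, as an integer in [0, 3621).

1915

Apply the Euclidean algorithm to 3621 and 745:
3621 = 4×745 + 641
745 = 1×641 + 104
641 = 6×104 + 17
104 = 6×17 + 2
17 = 8×2 + 1
2 = 2×1 + 0
gcd = 1, so the inverse exists. Back-substitute:
1 = 17 − 8·2
1 = −8·104 + 49·17
1 = 49·641 − 302·104
1 = −302·745 + 351·641
1 = 351·3621 − 1706·745
Thus 745·(-1706) ≡ 1 (mod 3621); reducing, -1706 mod 3621 = 1915.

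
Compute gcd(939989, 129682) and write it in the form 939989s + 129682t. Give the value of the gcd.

1

Euclidean algorithm:
939989 = 7*129682 + 32215
129682 = 4*32215 + 822
32215 = 39*822 + 157
822 = 5*157 + 37
157 = 4*37 + 9
37 = 4*9 + 1
9 = 9*1 + 0
gcd(939989, 129682) = 1.
Working backward:
1 = 37 − 4·9
1 = −4·157 + 17·37
1 = 17·822 − 89·157
1 = −89·32215 + 3488·822
1 = 3488·129682 − 14041·32215
1 = −14041·939989 + 101775·129682
So 1 = (-14041)·939989 + (101775)·129682.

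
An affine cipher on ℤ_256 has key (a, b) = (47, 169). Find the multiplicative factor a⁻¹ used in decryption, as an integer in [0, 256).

Run Euclid on (256, 47):
256 = 5*47 + 21
47 = 2*21 + 5
21 = 4*5 + 1
5 = 5*1 + 0
gcd = 1, so the inverse exists. Back-substitute:
1 = 21 − 4·5
1 = −4·47 + 9·21
1 = 9·256 − 49·47
Thus 47·(-49) ≡ 1 (mod 256); reducing, -49 mod 256 = 207.

207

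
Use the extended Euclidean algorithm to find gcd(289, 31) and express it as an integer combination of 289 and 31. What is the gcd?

Apply Euclid's algorithm to 289 and 31:
289 = 9·31 + 10
31 = 3·10 + 1
10 = 10·1 + 0
gcd(289, 31) = 1.
Express as a combination:
1 = 31 − 3·10
1 = −3·289 + 28·31
So 1 = (-3)·289 + (28)·31.

1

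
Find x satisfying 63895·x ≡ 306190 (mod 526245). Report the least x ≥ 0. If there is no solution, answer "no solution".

66643

First find gcd(63895, 526245):
526245 = 8·63895 + 15085
63895 = 4·15085 + 3555
15085 = 4·3555 + 865
3555 = 4·865 + 95
865 = 9·95 + 10
95 = 9·10 + 5
10 = 2·5 + 0
gcd = 5 and 5 | 306190, so solutions exist. Divide through by 5: 12779x ≡ 61238 (mod 105249).
Now find 12779⁻¹ mod 105249:
105249 = 8·12779 + 3017
12779 = 4·3017 + 711
3017 = 4·711 + 173
711 = 4·173 + 19
173 = 9·19 + 2
19 = 9·2 + 1
2 = 2·1 + 0
Back-substitute:
1 = 19 − 9·2
1 = −9·173 + 82·19
1 = 82·711 − 337·173
1 = −337·3017 + 1430·711
1 = 1430·12779 − 6057·3017
1 = −6057·105249 + 49886·12779
So 12779⁻¹ ≡ 49886 (mod 105249).
Then x ≡ 49886·61238 ≡ 66643 (mod 105249); the smallest non-negative solution is x = 66643.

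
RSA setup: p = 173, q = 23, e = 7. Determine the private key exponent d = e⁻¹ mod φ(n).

φ(n) = (p−1)(q−1) = 172·22 = 3784.
Need d with 7·d ≡ 1 (mod 3784). Apply the extended Euclidean algorithm:
3784 = 540*7 + 4
7 = 1*4 + 3
4 = 1*3 + 1
3 = 3*1 + 0
Back-substitute:
1 = 4 − 3
1 = −7 + 2·4
1 = 2·3784 − 1081·7
So 7·(-1081) ≡ 1 (mod 3784), hence d ≡ -1081 ≡ 2703 (mod 3784).

2703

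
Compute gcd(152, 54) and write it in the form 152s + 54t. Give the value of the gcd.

2

Repeated division:
152 = 2·54 + 44
54 = 1·44 + 10
44 = 4·10 + 4
10 = 2·4 + 2
4 = 2·2 + 0
gcd(152, 54) = 2.
Back-substituting:
2 = 10 − 2·4
2 = −2·44 + 9·10
2 = 9·54 − 11·44
2 = −11·152 + 31·54
So 2 = (-11)·152 + (31)·54.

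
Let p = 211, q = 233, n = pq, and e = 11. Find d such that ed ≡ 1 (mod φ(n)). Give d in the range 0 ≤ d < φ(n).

φ(n) = (p−1)(q−1) = 210·232 = 48720.
Need d with 11·d ≡ 1 (mod 48720). Apply the extended Euclidean algorithm:
48720 = 4429×11 + 1
11 = 11×1 + 0
Back-substitute:
1 = 48720 − 4429·11
So 11·(-4429) ≡ 1 (mod 48720), hence d ≡ -4429 ≡ 44291 (mod 48720).

44291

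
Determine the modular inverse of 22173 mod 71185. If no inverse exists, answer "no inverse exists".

Apply the Euclidean algorithm to 71185 and 22173:
71185 = 3·22173 + 4666
22173 = 4·4666 + 3509
4666 = 1·3509 + 1157
3509 = 3·1157 + 38
1157 = 30·38 + 17
38 = 2·17 + 4
17 = 4·4 + 1
4 = 4·1 + 0
Since gcd(22173, 71185) = 1, back-substitute to write 1 as a combination:
1 = 17 − 4·4
1 = −4·38 + 9·17
1 = 9·1157 − 274·38
1 = −274·3509 + 831·1157
1 = 831·4666 − 1105·3509
1 = −1105·22173 + 5251·4666
1 = 5251·71185 − 16858·22173
Thus 22173·(-16858) ≡ 1 (mod 71185); reducing, -16858 mod 71185 = 54327.

54327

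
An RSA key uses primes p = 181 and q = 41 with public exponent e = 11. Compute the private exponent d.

5891

φ(n) = (p−1)(q−1) = 180·40 = 7200.
Need d with 11·d ≡ 1 (mod 7200). Apply the extended Euclidean algorithm:
7200 = 654×11 + 6
11 = 1×6 + 5
6 = 1×5 + 1
5 = 5×1 + 0
Back-substitute:
1 = 6 − 5
1 = −11 + 2·6
1 = 2·7200 − 1309·11
So 11·(-1309) ≡ 1 (mod 7200), hence d ≡ -1309 ≡ 5891 (mod 7200).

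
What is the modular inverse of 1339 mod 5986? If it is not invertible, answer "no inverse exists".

Apply the Euclidean algorithm to 5986 and 1339:
5986 = 4*1339 + 630
1339 = 2*630 + 79
630 = 7*79 + 77
79 = 1*77 + 2
77 = 38*2 + 1
2 = 2*1 + 0
gcd = 1, so the inverse exists. Back-substitute:
1 = 77 − 38·2
1 = −38·79 + 39·77
1 = 39·630 − 311·79
1 = −311·1339 + 661·630
1 = 661·5986 − 2955·1339
Thus 1339·(-2955) ≡ 1 (mod 5986); reducing, -2955 mod 5986 = 3031.

3031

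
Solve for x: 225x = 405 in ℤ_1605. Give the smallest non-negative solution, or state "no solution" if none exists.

66

First find gcd(225, 1605):
1605 = 7·225 + 30
225 = 7·30 + 15
30 = 2·15 + 0
gcd = 15 and 15 | 405, so solutions exist. Divide through by 15: 15x ≡ 27 (mod 107).
Now find 15⁻¹ mod 107:
107 = 7·15 + 2
15 = 7·2 + 1
2 = 2·1 + 0
Back-substitute:
1 = 15 − 7·2
1 = −7·107 + 50·15
So 15⁻¹ ≡ 50 (mod 107).
Then x ≡ 50·27 ≡ 66 (mod 107); the smallest non-negative solution is x = 66.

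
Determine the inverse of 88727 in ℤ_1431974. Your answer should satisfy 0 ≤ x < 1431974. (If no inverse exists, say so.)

431495

gcd(1431974, 88727) by repeated division:
1431974 = 16·88727 + 12342
88727 = 7·12342 + 2333
12342 = 5·2333 + 677
2333 = 3·677 + 302
677 = 2·302 + 73
302 = 4·73 + 10
73 = 7·10 + 3
10 = 3·3 + 1
3 = 3·1 + 0
Since gcd(88727, 1431974) = 1, back-substitute to write 1 as a combination:
1 = 10 − 3·3
1 = −3·73 + 22·10
1 = 22·302 − 91·73
1 = −91·677 + 204·302
1 = 204·2333 − 703·677
1 = −703·12342 + 3719·2333
1 = 3719·88727 − 26736·12342
1 = −26736·1431974 + 431495·88727
So 88727·431495 ≡ 1 (mod 1431974).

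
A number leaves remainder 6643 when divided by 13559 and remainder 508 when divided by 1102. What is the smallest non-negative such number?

13362258

Write x = 6643 + 13559·k. Then 13559·k ≡ 508 − 6643 ≡ 477 (mod 1102).
Need 13559⁻¹ mod 1102. Extended Euclid on (1102, 335):
1102 = 3×335 + 97
335 = 3×97 + 44
97 = 2×44 + 9
44 = 4×9 + 8
9 = 1×8 + 1
8 = 8×1 + 0
Back-substitute:
1 = 9 − 8
1 = −44 + 5·9
1 = 5·97 − 11·44
1 = −11·335 + 38·97
1 = 38·1102 − 125·335
13559⁻¹ ≡ 977 (mod 1102), so k ≡ 977·477 ≡ 985 (mod 1102).
x = 6643 + 13559·985 = 13362258.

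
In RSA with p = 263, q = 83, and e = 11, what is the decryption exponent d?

19531

φ(n) = (p−1)(q−1) = 262·82 = 21484.
Need d with 11·d ≡ 1 (mod 21484). Apply the extended Euclidean algorithm:
21484 = 1953·11 + 1
11 = 11·1 + 0
Back-substitute:
1 = 21484 − 1953·11
So 11·(-1953) ≡ 1 (mod 21484), hence d ≡ -1953 ≡ 19531 (mod 21484).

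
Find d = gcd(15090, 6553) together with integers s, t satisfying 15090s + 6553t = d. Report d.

1

Repeated division:
15090 = 2×6553 + 1984
6553 = 3×1984 + 601
1984 = 3×601 + 181
601 = 3×181 + 58
181 = 3×58 + 7
58 = 8×7 + 2
7 = 3×2 + 1
2 = 2×1 + 0
gcd(15090, 6553) = 1.
Working backward:
1 = 7 − 3·2
1 = −3·58 + 25·7
1 = 25·181 − 78·58
1 = −78·601 + 259·181
1 = 259·1984 − 855·601
1 = −855·6553 + 2824·1984
1 = 2824·15090 − 6503·6553
So 1 = (2824)·15090 + (-6503)·6553.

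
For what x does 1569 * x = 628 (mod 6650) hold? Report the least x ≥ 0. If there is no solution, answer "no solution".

First find gcd(1569, 6650):
6650 = 4×1569 + 374
1569 = 4×374 + 73
374 = 5×73 + 9
73 = 8×9 + 1
9 = 9×1 + 0
gcd = 1, so a unique solution mod 6650 exists.
Back-substitute for the Bézout coefficients:
1 = 73 − 8·9
1 = −8·374 + 41·73
1 = 41·1569 − 172·374
1 = −172·6650 + 729·1569
So 1569·(729) ≡ 1 (mod 6650), giving 1569⁻¹ ≡ 729.
x ≡ 1569⁻¹·628 ≡ 729·628 ≡ 5612 (mod 6650).

5612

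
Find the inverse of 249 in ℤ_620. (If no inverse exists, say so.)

Run Euclid on (620, 249):
620 = 2×249 + 122
249 = 2×122 + 5
122 = 24×5 + 2
5 = 2×2 + 1
2 = 2×1 + 0
Since gcd(249, 620) = 1, back-substitute to write 1 as a combination:
1 = 5 − 2·2
1 = −2·122 + 49·5
1 = 49·249 − 100·122
1 = −100·620 + 249·249
So 249·249 ≡ 1 (mod 620).

249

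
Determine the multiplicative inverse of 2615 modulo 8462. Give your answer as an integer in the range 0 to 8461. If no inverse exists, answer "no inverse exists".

4375

Run Euclid on (8462, 2615):
8462 = 3×2615 + 617
2615 = 4×617 + 147
617 = 4×147 + 29
147 = 5×29 + 2
29 = 14×2 + 1
2 = 2×1 + 0
gcd = 1, so the inverse exists. Back-substitute:
1 = 29 − 14·2
1 = −14·147 + 71·29
1 = 71·617 − 298·147
1 = −298·2615 + 1263·617
1 = 1263·8462 − 4087·2615
Hence 2615⁻¹ ≡ -4087 ≡ 4375 (mod 8462).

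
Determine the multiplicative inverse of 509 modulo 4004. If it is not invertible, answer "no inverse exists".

Apply the Euclidean algorithm to 4004 and 509:
4004 = 7*509 + 441
509 = 1*441 + 68
441 = 6*68 + 33
68 = 2*33 + 2
33 = 16*2 + 1
2 = 2*1 + 0
The gcd is 1. Working backward:
1 = 33 − 16·2
1 = −16·68 + 33·33
1 = 33·441 − 214·68
1 = −214·509 + 247·441
1 = 247·4004 − 1943·509
Thus 509·(-1943) ≡ 1 (mod 4004); reducing, -1943 mod 4004 = 2061.

2061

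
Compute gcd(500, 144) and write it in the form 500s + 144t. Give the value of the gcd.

Apply Euclid's algorithm to 500 and 144:
500 = 3×144 + 68
144 = 2×68 + 8
68 = 8×8 + 4
8 = 2×4 + 0
gcd(500, 144) = 4.
Working backward:
4 = 68 − 8·8
4 = −8·144 + 17·68
4 = 17·500 − 59·144
So 4 = (17)·500 + (-59)·144.

4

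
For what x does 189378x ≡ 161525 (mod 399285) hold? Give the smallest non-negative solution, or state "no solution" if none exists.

no solution

gcd(189378, 399285):
399285 = 2*189378 + 20529
189378 = 9*20529 + 4617
20529 = 4*4617 + 2061
4617 = 2*2061 + 495
2061 = 4*495 + 81
495 = 6*81 + 9
81 = 9*9 + 0
gcd = 9, but 9 ∤ 161525, so the congruence has no solution.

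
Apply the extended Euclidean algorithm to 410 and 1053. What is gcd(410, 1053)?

1

Apply Euclid's algorithm to 1053 and 410:
1053 = 2×410 + 233
410 = 1×233 + 177
233 = 1×177 + 56
177 = 3×56 + 9
56 = 6×9 + 2
9 = 4×2 + 1
2 = 2×1 + 0
gcd(410, 1053) = 1.
Back-substituting:
1 = 9 − 4·2
1 = −4·56 + 25·9
1 = 25·177 − 79·56
1 = −79·233 + 104·177
1 = 104·410 − 183·233
1 = −183·1053 + 470·410
So 1 = (-183)·1053 + (470)·410.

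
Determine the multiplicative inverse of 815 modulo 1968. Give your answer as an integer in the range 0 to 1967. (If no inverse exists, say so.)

623

Run Euclid on (1968, 815):
1968 = 2·815 + 338
815 = 2·338 + 139
338 = 2·139 + 60
139 = 2·60 + 19
60 = 3·19 + 3
19 = 6·3 + 1
3 = 3·1 + 0
gcd = 1, so the inverse exists. Back-substitute:
1 = 19 − 6·3
1 = −6·60 + 19·19
1 = 19·139 − 44·60
1 = −44·338 + 107·139
1 = 107·815 − 258·338
1 = −258·1968 + 623·815
So 815·623 ≡ 1 (mod 1968).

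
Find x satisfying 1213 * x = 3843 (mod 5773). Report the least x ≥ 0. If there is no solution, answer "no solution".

5305

First find gcd(1213, 5773):
5773 = 4×1213 + 921
1213 = 1×921 + 292
921 = 3×292 + 45
292 = 6×45 + 22
45 = 2×22 + 1
22 = 22×1 + 0
gcd = 1, so a unique solution mod 5773 exists.
Back-substitute for the Bézout coefficients:
1 = 45 − 2·22
1 = −2·292 + 13·45
1 = 13·921 − 41·292
1 = −41·1213 + 54·921
1 = 54·5773 − 257·1213
So 1213·(-257) ≡ 1 (mod 5773), giving 1213⁻¹ ≡ 5516.
x ≡ 1213⁻¹·3843 ≡ 5516·3843 ≡ 5305 (mod 5773).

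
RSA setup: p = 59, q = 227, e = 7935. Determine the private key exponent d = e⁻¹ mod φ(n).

φ(n) = (p−1)(q−1) = 58·226 = 13108.
Need d with 7935·d ≡ 1 (mod 13108). Apply the extended Euclidean algorithm:
13108 = 1*7935 + 5173
7935 = 1*5173 + 2762
5173 = 1*2762 + 2411
2762 = 1*2411 + 351
2411 = 6*351 + 305
351 = 1*305 + 46
305 = 6*46 + 29
46 = 1*29 + 17
29 = 1*17 + 12
17 = 1*12 + 5
12 = 2*5 + 2
5 = 2*2 + 1
2 = 2*1 + 0
Back-substitute:
1 = 5 − 2·2
1 = −2·12 + 5·5
1 = 5·17 − 7·12
1 = −7·29 + 12·17
1 = 12·46 − 19·29
1 = −19·305 + 126·46
1 = 126·351 − 145·305
1 = −145·2411 + 996·351
1 = 996·2762 − 1141·2411
1 = −1141·5173 + 2137·2762
1 = 2137·7935 − 3278·5173
1 = −3278·13108 + 5415·7935
So 7935·5415 ≡ 1 (mod 13108), hence d = 5415.

5415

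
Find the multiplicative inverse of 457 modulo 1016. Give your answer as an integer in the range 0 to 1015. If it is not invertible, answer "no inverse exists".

Run Euclid on (1016, 457):
1016 = 2·457 + 102
457 = 4·102 + 49
102 = 2·49 + 4
49 = 12·4 + 1
4 = 4·1 + 0
The gcd is 1. Working backward:
1 = 49 − 12·4
1 = −12·102 + 25·49
1 = 25·457 − 112·102
1 = −112·1016 + 249·457
So 457·249 ≡ 1 (mod 1016).

249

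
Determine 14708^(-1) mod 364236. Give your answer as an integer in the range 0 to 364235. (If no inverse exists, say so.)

Compute gcd(14708, 364236):
364236 = 24·14708 + 11244
14708 = 1·11244 + 3464
11244 = 3·3464 + 852
3464 = 4·852 + 56
852 = 15·56 + 12
56 = 4·12 + 8
12 = 1·8 + 4
8 = 2·4 + 0
The gcd is 4, not 1, hence no inverse exists.

no inverse exists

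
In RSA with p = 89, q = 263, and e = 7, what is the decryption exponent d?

13175

φ(n) = (p−1)(q−1) = 88·262 = 23056.
Need d with 7·d ≡ 1 (mod 23056). Apply the extended Euclidean algorithm:
23056 = 3293*7 + 5
7 = 1*5 + 2
5 = 2*2 + 1
2 = 2*1 + 0
Back-substitute:
1 = 5 − 2·2
1 = −2·7 + 3·5
1 = 3·23056 − 9881·7
So 7·(-9881) ≡ 1 (mod 23056), hence d ≡ -9881 ≡ 13175 (mod 23056).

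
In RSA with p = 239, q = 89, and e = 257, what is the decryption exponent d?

φ(n) = (p−1)(q−1) = 238·88 = 20944.
Need d with 257·d ≡ 1 (mod 20944). Apply the extended Euclidean algorithm:
20944 = 81×257 + 127
257 = 2×127 + 3
127 = 42×3 + 1
3 = 3×1 + 0
Back-substitute:
1 = 127 − 42·3
1 = −42·257 + 85·127
1 = 85·20944 − 6927·257
So 257·(-6927) ≡ 1 (mod 20944), hence d ≡ -6927 ≡ 14017 (mod 20944).

14017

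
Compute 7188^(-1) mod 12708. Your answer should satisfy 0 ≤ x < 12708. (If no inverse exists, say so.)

no inverse exists

Euclidean algorithm on 12708, 7188:
12708 = 1*7188 + 5520
7188 = 1*5520 + 1668
5520 = 3*1668 + 516
1668 = 3*516 + 120
516 = 4*120 + 36
120 = 3*36 + 12
36 = 3*12 + 0
gcd(7188, 12708) = 12 ≠ 1, so 7188 has no multiplicative inverse modulo 12708.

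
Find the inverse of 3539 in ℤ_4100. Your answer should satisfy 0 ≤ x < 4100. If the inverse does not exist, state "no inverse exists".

Extended Euclidean algorithm:
4100 = 1×3539 + 561
3539 = 6×561 + 173
561 = 3×173 + 42
173 = 4×42 + 5
42 = 8×5 + 2
5 = 2×2 + 1
2 = 2×1 + 0
The gcd is 1. Working backward:
1 = 5 − 2·2
1 = −2·42 + 17·5
1 = 17·173 − 70·42
1 = −70·561 + 227·173
1 = 227·3539 − 1432·561
1 = −1432·4100 + 1659·3539
So 3539·1659 ≡ 1 (mod 4100).

1659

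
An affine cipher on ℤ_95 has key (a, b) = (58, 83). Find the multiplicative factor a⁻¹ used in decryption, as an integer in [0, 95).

77

gcd(95, 58) by repeated division:
95 = 1·58 + 37
58 = 1·37 + 21
37 = 1·21 + 16
21 = 1·16 + 5
16 = 3·5 + 1
5 = 5·1 + 0
Since gcd(58, 95) = 1, back-substitute to write 1 as a combination:
1 = 16 − 3·5
1 = −3·21 + 4·16
1 = 4·37 − 7·21
1 = −7·58 + 11·37
1 = 11·95 − 18·58
Thus 58·(-18) ≡ 1 (mod 95); reducing, -18 mod 95 = 77.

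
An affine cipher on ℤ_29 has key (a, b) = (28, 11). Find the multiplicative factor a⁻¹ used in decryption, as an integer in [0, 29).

28

gcd(29, 28) by repeated division:
29 = 1×28 + 1
28 = 28×1 + 0
Since gcd(28, 29) = 1, back-substitute to write 1 as a combination:
1 = 29 − 28
Thus 28·(-1) ≡ 1 (mod 29); reducing, -1 mod 29 = 28.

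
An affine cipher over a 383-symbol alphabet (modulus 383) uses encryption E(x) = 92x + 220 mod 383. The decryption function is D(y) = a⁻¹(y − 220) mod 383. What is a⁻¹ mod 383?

Run Euclid on (383, 92):
383 = 4·92 + 15
92 = 6·15 + 2
15 = 7·2 + 1
2 = 2·1 + 0
The gcd is 1. Working backward:
1 = 15 − 7·2
1 = −7·92 + 43·15
1 = 43·383 − 179·92
Thus 92·(-179) ≡ 1 (mod 383); reducing, -179 mod 383 = 204.

204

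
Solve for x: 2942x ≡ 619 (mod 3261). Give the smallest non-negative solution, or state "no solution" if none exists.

1511

First find gcd(2942, 3261):
3261 = 1×2942 + 319
2942 = 9×319 + 71
319 = 4×71 + 35
71 = 2×35 + 1
35 = 35×1 + 0
gcd = 1, so a unique solution mod 3261 exists.
Back-substitute for the Bézout coefficients:
1 = 71 − 2·35
1 = −2·319 + 9·71
1 = 9·2942 − 83·319
1 = −83·3261 + 92·2942
So 2942·(92) ≡ 1 (mod 3261), giving 2942⁻¹ ≡ 92.
x ≡ 2942⁻¹·619 ≡ 92·619 ≡ 1511 (mod 3261).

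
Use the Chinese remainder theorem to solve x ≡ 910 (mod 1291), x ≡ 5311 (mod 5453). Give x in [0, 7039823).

Write x = 910 + 1291·k. Then 1291·k ≡ 5311 − 910 ≡ 4401 (mod 5453).
Need 1291⁻¹ mod 5453. Extended Euclid on (5453, 1291):
5453 = 4·1291 + 289
1291 = 4·289 + 135
289 = 2·135 + 19
135 = 7·19 + 2
19 = 9·2 + 1
2 = 2·1 + 0
Back-substitute:
1 = 19 − 9·2
1 = −9·135 + 64·19
1 = 64·289 − 137·135
1 = −137·1291 + 612·289
1 = 612·5453 − 2585·1291
1291⁻¹ ≡ 2868 (mod 5453), so k ≡ 2868·4401 ≡ 3826 (mod 5453).
x = 910 + 1291·3826 = 4940276.

4940276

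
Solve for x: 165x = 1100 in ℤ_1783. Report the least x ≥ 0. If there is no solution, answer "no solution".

601

First find gcd(165, 1783):
1783 = 10*165 + 133
165 = 1*133 + 32
133 = 4*32 + 5
32 = 6*5 + 2
5 = 2*2 + 1
2 = 2*1 + 0
gcd = 1, so a unique solution mod 1783 exists.
Back-substitute for the Bézout coefficients:
1 = 5 − 2·2
1 = −2·32 + 13·5
1 = 13·133 − 54·32
1 = −54·165 + 67·133
1 = 67·1783 − 724·165
So 165·(-724) ≡ 1 (mod 1783), giving 165⁻¹ ≡ 1059.
x ≡ 165⁻¹·1100 ≡ 1059·1100 ≡ 601 (mod 1783).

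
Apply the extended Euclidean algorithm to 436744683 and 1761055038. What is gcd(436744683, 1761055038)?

Apply Euclid's algorithm to 1761055038 and 436744683:
1761055038 = 4·436744683 + 14076306
436744683 = 31·14076306 + 379197
14076306 = 37·379197 + 46017
379197 = 8·46017 + 11061
46017 = 4·11061 + 1773
11061 = 6·1773 + 423
1773 = 4·423 + 81
423 = 5·81 + 18
81 = 4·18 + 9
18 = 2·9 + 0
gcd(436744683, 1761055038) = 9.
Working backward:
9 = 81 − 4·18
9 = −4·423 + 21·81
9 = 21·1773 − 88·423
9 = −88·11061 + 549·1773
9 = 549·46017 − 2284·11061
9 = −2284·379197 + 18821·46017
9 = 18821·14076306 − 698661·379197
9 = −698661·436744683 + 21677312·14076306
9 = 21677312·1761055038 − 87407909·436744683
So 9 = (21677312)·1761055038 + (-87407909)·436744683.

9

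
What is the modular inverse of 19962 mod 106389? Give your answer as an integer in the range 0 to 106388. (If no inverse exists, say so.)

no inverse exists

Compute gcd(19962, 106389):
106389 = 5*19962 + 6579
19962 = 3*6579 + 225
6579 = 29*225 + 54
225 = 4*54 + 9
54 = 6*9 + 0
Since gcd = 9 > 1, 19962 is not a unit mod 106389.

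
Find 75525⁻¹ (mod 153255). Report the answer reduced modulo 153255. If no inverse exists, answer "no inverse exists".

Euclidean algorithm on 153255, 75525:
153255 = 2×75525 + 2205
75525 = 34×2205 + 555
2205 = 3×555 + 540
555 = 1×540 + 15
540 = 36×15 + 0
Since gcd = 15 > 1, 75525 is not a unit mod 153255.

no inverse exists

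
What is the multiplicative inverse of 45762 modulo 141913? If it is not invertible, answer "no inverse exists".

Extended Euclidean algorithm:
141913 = 3×45762 + 4627
45762 = 9×4627 + 4119
4627 = 1×4119 + 508
4119 = 8×508 + 55
508 = 9×55 + 13
55 = 4×13 + 3
13 = 4×3 + 1
3 = 3×1 + 0
Since gcd(45762, 141913) = 1, back-substitute to write 1 as a combination:
1 = 13 − 4·3
1 = −4·55 + 17·13
1 = 17·508 − 157·55
1 = −157·4119 + 1273·508
1 = 1273·4627 − 1430·4119
1 = −1430·45762 + 14143·4627
1 = 14143·141913 − 43859·45762
Thus 45762·(-43859) ≡ 1 (mod 141913); reducing, -43859 mod 141913 = 98054.

98054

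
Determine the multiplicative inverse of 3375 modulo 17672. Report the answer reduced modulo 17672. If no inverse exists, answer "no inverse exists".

Apply the Euclidean algorithm to 17672 and 3375:
17672 = 5×3375 + 797
3375 = 4×797 + 187
797 = 4×187 + 49
187 = 3×49 + 40
49 = 1×40 + 9
40 = 4×9 + 4
9 = 2×4 + 1
4 = 4×1 + 0
gcd = 1, so the inverse exists. Back-substitute:
1 = 9 − 2·4
1 = −2·40 + 9·9
1 = 9·49 − 11·40
1 = −11·187 + 42·49
1 = 42·797 − 179·187
1 = −179·3375 + 758·797
1 = 758·17672 − 3969·3375
Thus 3375·(-3969) ≡ 1 (mod 17672); reducing, -3969 mod 17672 = 13703.

13703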